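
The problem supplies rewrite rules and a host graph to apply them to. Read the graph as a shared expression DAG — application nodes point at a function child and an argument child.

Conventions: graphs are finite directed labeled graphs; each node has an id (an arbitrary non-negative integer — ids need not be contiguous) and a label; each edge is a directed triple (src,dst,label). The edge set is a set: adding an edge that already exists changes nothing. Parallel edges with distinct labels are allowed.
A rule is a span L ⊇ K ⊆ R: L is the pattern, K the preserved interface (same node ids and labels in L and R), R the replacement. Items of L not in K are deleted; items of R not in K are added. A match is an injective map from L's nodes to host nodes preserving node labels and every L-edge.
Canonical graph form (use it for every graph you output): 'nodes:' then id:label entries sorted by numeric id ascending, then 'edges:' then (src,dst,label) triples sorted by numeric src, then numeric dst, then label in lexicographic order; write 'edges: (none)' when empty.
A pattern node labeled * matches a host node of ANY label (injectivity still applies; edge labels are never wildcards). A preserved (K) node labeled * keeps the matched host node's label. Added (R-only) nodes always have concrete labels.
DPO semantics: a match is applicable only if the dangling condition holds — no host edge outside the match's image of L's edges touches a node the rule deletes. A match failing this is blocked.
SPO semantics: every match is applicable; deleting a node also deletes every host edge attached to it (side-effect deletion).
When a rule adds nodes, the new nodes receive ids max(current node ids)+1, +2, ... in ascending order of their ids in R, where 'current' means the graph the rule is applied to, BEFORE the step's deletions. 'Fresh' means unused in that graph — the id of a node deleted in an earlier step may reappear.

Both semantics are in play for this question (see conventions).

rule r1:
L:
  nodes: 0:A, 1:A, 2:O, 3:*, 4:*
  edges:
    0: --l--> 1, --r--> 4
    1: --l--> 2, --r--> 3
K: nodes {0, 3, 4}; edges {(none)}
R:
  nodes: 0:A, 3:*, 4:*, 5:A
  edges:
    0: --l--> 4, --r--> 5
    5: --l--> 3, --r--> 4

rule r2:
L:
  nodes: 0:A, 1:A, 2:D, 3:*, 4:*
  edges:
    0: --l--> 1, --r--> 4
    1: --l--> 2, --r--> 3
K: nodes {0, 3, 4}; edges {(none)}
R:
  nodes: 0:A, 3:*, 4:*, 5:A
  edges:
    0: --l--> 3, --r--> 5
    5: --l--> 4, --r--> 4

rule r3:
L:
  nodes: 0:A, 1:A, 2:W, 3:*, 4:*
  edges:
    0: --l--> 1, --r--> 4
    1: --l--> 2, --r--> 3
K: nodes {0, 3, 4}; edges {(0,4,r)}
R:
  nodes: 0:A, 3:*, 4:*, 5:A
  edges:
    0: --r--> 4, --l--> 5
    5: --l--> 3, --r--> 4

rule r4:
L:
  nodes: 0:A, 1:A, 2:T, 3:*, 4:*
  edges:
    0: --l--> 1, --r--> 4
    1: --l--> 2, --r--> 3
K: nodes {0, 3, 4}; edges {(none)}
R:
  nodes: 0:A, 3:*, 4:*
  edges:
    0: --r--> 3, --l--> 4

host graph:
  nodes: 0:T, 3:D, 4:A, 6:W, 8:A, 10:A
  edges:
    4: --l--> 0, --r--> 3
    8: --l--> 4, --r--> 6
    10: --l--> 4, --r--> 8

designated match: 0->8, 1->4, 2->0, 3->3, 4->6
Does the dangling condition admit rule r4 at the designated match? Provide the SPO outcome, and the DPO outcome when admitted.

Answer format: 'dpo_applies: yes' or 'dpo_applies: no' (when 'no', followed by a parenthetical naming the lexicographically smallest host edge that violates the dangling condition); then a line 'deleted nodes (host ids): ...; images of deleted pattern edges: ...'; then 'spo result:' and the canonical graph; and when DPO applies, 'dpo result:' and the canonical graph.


dpo_applies: no
(the rule deletes node 4, which keeps host edge (10,4,l) outside the match image — the dangling condition fails, DPO blocks; SPO proceeds and side-deletes such edges)
deleted nodes (host ids): 0, 4; images of deleted pattern edges: (4,0,l); (4,3,r); (8,4,l); (8,6,r)
spo result:
nodes: 3:D, 6:W, 8:A, 10:A
edges: (8,3,r); (8,6,l); (10,8,r)


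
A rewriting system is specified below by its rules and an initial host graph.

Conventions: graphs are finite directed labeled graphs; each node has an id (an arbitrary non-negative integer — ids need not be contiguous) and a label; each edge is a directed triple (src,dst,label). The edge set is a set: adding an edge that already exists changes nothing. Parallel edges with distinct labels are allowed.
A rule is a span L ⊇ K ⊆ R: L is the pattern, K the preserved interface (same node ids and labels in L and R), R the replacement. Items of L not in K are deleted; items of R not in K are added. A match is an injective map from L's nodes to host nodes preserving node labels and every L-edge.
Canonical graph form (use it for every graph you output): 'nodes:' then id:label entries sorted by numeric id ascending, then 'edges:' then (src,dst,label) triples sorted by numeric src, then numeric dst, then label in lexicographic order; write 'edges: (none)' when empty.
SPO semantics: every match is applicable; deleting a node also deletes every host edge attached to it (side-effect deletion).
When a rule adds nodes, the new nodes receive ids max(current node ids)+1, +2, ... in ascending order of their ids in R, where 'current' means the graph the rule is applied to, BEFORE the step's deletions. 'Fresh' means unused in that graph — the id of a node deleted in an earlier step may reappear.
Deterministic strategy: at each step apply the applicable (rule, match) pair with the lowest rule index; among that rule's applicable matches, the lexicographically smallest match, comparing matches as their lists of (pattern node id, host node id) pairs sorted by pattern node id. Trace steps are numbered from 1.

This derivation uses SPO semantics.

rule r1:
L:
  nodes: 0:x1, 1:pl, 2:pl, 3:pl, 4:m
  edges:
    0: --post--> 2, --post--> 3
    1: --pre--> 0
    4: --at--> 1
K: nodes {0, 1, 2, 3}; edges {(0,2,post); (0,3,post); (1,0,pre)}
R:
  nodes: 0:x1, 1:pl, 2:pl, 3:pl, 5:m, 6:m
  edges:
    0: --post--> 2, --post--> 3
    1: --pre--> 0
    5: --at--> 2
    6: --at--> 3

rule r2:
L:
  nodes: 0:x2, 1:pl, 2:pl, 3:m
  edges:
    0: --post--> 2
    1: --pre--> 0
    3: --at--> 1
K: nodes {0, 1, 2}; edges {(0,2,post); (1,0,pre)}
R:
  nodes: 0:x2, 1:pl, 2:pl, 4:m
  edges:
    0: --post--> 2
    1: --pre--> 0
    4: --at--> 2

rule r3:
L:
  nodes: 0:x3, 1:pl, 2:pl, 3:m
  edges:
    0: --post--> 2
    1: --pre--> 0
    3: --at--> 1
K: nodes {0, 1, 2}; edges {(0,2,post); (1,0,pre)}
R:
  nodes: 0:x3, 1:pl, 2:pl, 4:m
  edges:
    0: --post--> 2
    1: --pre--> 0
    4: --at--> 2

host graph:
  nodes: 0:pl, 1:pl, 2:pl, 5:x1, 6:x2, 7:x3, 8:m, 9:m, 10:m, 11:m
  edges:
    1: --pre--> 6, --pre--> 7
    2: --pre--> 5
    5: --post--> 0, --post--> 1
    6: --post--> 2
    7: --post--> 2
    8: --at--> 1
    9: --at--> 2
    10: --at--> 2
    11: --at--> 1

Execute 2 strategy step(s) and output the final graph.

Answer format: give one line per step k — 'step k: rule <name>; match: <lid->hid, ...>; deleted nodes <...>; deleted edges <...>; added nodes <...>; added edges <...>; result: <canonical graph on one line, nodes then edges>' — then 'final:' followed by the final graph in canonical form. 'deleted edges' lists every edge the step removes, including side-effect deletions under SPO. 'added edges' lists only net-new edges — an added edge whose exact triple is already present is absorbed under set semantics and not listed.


step 1: rule r1; match: 0->5, 1->2, 2->0, 3->1, 4->9; deleted nodes 9; deleted edges (9,2,at); added nodes 12, 13; added edges (12,0,at); (13,1,at); result: nodes: 0:pl, 1:pl, 2:pl, 5:x1, 6:x2, 7:x3, 8:m, 10:m, 11:m, 12:m, 13:m edges: (1,6,pre); (1,7,pre); (2,5,pre); (5,0,post); (5,1,post); (6,2,post); (7,2,post); (8,1,at); (10,2,at); (11,1,at); (12,0,at); (13,1,at)
step 2: rule r1; match: 0->5, 1->2, 2->0, 3->1, 4->10; deleted nodes 10; deleted edges (10,2,at); added nodes 14, 15; added edges (14,0,at); (15,1,at); result: nodes: 0:pl, 1:pl, 2:pl, 5:x1, 6:x2, 7:x3, 8:m, 11:m, 12:m, 13:m, 14:m, 15:m edges: (1,6,pre); (1,7,pre); (2,5,pre); (5,0,post); (5,1,post); (6,2,post); (7,2,post); (8,1,at); (11,1,at); (12,0,at); (13,1,at); (14,0,at); (15,1,at)
final:
nodes: 0:pl, 1:pl, 2:pl, 5:x1, 6:x2, 7:x3, 8:m, 11:m, 12:m, 13:m, 14:m, 15:m
edges: (1,6,pre); (1,7,pre); (2,5,pre); (5,0,post); (5,1,post); (6,2,post); (7,2,post); (8,1,at); (11,1,at); (12,0,at); (13,1,at); (14,0,at); (15,1,at)


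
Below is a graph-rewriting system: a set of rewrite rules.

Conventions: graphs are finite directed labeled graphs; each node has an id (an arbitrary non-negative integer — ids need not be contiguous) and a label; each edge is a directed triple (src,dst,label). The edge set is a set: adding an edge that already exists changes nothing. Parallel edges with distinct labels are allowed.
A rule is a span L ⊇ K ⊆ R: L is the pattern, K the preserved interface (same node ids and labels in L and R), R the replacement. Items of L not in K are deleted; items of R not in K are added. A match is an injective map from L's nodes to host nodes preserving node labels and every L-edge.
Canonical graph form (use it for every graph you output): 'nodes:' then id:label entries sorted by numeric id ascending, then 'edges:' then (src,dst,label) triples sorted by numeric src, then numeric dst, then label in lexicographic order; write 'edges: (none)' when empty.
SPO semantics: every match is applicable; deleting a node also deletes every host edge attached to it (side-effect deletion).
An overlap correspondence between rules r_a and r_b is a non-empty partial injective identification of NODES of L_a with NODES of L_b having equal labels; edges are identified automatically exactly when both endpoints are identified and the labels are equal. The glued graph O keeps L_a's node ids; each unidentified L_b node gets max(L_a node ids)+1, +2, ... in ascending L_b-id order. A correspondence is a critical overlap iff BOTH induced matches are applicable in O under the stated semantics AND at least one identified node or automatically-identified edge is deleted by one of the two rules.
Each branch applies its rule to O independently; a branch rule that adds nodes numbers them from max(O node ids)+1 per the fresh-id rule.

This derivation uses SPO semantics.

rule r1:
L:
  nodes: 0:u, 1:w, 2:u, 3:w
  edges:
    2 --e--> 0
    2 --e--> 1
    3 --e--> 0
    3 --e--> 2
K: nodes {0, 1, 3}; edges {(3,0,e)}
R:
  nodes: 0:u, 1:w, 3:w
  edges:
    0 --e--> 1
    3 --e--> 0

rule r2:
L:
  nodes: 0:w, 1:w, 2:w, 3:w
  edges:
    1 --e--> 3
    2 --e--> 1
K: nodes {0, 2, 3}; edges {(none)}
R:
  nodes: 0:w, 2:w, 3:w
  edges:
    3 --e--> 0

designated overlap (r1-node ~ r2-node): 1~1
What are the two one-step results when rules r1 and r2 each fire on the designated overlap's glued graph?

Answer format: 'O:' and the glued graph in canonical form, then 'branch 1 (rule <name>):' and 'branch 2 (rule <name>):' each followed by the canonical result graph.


O:
nodes: 0:u, 1:w, 2:u, 3:w, 4:w, 5:w, 6:w
edges: (1,6,e); (2,0,e); (2,1,e); (3,0,e); (3,2,e); (5,1,e)
branch 1 (rule r1):
nodes: 0:u, 1:w, 3:w, 4:w, 5:w, 6:w
edges: (0,1,e); (1,6,e); (3,0,e); (5,1,e)
branch 2 (rule r2):
nodes: 0:u, 2:u, 3:w, 4:w, 5:w, 6:w
edges: (2,0,e); (3,0,e); (3,2,e); (6,4,e)


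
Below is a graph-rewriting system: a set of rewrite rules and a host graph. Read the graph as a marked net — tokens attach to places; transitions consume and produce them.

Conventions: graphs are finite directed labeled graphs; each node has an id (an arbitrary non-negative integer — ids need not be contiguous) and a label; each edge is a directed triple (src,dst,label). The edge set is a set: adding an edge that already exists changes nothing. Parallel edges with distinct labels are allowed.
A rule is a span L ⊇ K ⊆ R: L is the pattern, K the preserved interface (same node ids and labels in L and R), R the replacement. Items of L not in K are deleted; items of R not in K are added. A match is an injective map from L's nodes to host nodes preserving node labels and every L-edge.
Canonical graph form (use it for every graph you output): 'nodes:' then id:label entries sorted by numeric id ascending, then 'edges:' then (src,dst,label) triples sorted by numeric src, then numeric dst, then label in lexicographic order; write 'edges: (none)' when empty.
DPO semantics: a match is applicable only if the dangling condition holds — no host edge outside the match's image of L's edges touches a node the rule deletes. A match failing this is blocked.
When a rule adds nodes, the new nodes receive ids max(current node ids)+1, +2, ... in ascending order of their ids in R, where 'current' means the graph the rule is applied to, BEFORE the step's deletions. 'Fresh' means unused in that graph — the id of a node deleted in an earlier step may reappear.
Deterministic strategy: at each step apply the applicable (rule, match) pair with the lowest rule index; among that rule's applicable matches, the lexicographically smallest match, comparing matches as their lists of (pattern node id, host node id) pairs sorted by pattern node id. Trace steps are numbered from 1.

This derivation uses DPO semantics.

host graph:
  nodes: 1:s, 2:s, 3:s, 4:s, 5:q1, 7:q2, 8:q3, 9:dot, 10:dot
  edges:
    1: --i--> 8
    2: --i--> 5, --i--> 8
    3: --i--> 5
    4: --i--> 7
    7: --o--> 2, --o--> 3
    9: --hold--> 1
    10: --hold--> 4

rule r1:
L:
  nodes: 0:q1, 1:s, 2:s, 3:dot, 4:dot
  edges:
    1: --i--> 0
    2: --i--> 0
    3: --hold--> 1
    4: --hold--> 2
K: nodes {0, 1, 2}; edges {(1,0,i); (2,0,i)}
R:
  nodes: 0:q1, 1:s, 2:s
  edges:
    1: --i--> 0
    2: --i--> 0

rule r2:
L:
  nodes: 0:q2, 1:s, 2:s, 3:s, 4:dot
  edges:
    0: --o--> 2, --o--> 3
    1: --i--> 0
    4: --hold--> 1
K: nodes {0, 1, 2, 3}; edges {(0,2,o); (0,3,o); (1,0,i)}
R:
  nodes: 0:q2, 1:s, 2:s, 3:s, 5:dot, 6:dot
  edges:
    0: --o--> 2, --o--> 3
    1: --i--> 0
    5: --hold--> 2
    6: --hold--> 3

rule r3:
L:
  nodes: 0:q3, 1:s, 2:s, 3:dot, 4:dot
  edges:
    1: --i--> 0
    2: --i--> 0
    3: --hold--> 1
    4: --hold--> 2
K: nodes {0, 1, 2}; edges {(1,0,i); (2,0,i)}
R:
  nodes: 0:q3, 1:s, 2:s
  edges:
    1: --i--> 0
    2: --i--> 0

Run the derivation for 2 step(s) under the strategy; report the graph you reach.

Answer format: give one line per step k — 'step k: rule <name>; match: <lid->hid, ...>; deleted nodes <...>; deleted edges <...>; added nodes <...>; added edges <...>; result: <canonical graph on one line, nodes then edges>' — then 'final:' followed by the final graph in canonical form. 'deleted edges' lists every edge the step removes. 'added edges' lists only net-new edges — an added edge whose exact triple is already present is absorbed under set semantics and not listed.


step 1: rule r2; match: 0->7, 1->4, 2->2, 3->3, 4->10; deleted nodes 10; deleted edges (10,4,hold); added nodes 11, 12; added edges (11,2,hold); (12,3,hold); result: nodes: 1:s, 2:s, 3:s, 4:s, 5:q1, 7:q2, 8:q3, 9:dot, 11:dot, 12:dot edges: (1,8,i); (2,5,i); (2,8,i); (3,5,i); (4,7,i); (7,2,o); (7,3,o); (9,1,hold); (11,2,hold); (12,3,hold)
step 2: rule r1; match: 0->5, 1->2, 2->3, 3->11, 4->12; deleted nodes 11, 12; deleted edges (11,2,hold); (12,3,hold); added nodes (none); added edges (none); result: nodes: 1:s, 2:s, 3:s, 4:s, 5:q1, 7:q2, 8:q3, 9:dot edges: (1,8,i); (2,5,i); (2,8,i); (3,5,i); (4,7,i); (7,2,o); (7,3,o); (9,1,hold)
final:
nodes: 1:s, 2:s, 3:s, 4:s, 5:q1, 7:q2, 8:q3, 9:dot
edges: (1,8,i); (2,5,i); (2,8,i); (3,5,i); (4,7,i); (7,2,o); (7,3,o); (9,1,hold)


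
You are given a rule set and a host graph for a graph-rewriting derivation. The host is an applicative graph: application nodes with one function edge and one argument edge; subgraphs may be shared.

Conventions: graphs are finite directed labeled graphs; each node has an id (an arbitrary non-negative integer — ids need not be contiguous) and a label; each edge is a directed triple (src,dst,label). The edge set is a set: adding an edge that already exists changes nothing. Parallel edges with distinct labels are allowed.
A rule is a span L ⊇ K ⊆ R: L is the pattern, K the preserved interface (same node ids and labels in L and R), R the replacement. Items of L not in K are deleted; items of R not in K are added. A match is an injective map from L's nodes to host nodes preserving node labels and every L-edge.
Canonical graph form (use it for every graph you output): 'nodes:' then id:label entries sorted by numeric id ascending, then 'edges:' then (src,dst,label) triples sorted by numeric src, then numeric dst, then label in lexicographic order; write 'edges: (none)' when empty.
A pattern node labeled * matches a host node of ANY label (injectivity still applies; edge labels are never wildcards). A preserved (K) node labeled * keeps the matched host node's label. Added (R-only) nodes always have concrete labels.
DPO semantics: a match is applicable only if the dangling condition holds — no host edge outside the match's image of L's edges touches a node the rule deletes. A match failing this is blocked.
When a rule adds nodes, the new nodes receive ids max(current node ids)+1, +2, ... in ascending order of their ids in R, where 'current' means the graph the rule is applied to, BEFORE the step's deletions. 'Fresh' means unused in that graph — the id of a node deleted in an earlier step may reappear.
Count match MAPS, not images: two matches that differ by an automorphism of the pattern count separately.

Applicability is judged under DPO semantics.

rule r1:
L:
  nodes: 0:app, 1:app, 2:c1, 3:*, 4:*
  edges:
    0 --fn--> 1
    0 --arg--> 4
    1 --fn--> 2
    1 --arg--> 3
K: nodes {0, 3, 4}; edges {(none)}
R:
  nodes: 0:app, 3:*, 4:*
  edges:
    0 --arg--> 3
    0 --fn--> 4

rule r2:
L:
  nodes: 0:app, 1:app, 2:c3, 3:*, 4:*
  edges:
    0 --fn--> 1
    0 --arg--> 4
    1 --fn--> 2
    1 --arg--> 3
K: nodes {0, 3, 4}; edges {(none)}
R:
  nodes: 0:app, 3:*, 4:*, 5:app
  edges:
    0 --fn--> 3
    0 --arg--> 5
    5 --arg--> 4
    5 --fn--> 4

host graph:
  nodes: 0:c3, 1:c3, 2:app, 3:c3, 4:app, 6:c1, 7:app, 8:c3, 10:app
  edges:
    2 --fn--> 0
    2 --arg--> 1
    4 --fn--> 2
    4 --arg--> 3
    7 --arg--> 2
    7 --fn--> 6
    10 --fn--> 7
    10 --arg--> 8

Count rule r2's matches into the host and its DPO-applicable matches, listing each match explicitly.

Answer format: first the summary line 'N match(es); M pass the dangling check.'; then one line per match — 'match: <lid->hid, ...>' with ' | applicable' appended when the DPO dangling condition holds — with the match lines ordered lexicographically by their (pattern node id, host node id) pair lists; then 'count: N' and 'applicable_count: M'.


1 match(es); 0 pass the dangling check.
match: 0->4, 1->2, 2->0, 3->1, 4->3
count: 1
applicable_count: 0


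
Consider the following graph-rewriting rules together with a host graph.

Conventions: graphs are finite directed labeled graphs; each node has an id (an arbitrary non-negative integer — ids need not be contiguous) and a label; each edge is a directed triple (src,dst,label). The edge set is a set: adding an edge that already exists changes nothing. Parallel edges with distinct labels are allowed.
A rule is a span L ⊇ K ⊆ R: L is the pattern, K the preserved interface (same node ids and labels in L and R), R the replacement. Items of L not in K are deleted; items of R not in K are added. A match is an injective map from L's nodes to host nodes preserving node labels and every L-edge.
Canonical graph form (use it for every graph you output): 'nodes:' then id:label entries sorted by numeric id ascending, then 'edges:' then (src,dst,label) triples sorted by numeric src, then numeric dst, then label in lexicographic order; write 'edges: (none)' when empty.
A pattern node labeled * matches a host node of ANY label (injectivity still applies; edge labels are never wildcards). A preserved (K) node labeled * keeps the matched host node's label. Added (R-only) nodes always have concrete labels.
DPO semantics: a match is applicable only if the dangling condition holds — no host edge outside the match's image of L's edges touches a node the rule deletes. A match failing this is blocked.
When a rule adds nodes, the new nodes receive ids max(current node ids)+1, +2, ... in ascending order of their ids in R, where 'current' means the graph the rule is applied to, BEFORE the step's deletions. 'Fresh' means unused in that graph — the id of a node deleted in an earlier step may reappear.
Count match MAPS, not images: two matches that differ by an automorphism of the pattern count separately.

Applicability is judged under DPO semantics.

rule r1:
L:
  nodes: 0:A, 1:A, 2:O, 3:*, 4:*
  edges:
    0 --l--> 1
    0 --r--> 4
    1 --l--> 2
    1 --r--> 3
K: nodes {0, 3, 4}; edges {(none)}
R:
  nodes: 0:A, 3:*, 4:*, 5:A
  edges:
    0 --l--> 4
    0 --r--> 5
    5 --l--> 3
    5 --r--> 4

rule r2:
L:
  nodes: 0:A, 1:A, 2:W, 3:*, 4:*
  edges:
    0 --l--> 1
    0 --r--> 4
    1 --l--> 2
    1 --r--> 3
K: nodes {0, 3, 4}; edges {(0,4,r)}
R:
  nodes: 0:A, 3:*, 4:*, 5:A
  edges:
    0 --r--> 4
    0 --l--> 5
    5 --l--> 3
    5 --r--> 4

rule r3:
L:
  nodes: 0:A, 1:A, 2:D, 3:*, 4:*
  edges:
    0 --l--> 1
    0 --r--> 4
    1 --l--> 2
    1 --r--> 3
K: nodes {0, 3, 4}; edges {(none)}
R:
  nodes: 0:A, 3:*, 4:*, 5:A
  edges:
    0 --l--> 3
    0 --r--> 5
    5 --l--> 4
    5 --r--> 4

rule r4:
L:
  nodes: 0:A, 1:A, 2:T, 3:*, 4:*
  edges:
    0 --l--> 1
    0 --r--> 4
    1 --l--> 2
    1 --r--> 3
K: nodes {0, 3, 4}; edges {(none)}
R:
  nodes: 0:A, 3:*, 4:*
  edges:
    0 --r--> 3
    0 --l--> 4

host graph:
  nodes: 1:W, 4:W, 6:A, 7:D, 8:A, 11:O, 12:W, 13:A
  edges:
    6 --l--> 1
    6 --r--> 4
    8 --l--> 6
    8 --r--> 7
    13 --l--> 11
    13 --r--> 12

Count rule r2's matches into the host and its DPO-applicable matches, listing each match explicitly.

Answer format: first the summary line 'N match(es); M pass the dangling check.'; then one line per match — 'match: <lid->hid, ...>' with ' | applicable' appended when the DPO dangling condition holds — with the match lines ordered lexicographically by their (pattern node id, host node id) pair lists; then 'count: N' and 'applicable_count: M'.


1 match(es); 1 pass the dangling check.
match: 0->8, 1->6, 2->1, 3->4, 4->7 | applicable
count: 1
applicable_count: 1


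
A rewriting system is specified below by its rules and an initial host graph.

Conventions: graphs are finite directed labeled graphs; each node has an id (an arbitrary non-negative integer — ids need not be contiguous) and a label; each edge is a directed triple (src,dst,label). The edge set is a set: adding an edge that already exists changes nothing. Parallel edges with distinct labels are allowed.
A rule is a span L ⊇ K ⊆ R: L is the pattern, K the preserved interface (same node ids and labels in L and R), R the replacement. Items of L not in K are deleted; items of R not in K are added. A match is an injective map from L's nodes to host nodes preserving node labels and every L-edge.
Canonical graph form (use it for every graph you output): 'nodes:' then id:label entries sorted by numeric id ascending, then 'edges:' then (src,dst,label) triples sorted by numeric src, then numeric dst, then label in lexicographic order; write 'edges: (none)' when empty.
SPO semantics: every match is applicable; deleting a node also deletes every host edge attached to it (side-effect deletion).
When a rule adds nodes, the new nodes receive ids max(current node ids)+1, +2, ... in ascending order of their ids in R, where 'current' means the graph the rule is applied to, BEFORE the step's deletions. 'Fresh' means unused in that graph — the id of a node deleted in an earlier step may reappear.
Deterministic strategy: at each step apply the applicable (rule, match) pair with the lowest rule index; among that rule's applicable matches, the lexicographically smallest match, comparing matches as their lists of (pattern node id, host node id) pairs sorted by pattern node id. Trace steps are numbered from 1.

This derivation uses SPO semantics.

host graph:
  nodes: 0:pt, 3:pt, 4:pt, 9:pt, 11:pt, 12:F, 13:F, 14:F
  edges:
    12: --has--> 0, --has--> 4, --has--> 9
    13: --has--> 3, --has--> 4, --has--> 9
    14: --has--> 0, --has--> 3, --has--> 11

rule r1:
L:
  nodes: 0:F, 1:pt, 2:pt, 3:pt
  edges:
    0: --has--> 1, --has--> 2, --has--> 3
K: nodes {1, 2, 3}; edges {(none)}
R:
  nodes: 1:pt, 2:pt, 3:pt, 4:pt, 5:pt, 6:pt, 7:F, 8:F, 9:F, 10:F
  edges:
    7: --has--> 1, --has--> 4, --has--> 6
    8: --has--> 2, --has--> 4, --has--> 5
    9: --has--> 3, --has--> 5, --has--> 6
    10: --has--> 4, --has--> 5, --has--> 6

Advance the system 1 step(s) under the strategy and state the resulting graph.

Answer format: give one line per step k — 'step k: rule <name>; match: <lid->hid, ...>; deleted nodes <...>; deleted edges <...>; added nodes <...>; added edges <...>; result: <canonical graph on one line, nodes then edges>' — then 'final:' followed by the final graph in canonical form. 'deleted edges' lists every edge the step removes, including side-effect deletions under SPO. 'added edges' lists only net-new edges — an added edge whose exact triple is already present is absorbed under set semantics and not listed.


step 1: rule r1; match: 0->12, 1->0, 2->4, 3->9; deleted nodes 12; deleted edges (12,0,has); (12,4,has); (12,9,has); added nodes 15, 16, 17, 18, 19, 20, 21; added edges (18,0,has); (18,15,has); (18,17,has); (19,4,has); (19,15,has); (19,16,has); (20,9,has); (20,16,has); (20,17,has); (21,15,has); (21,16,has); (21,17,has); result: nodes: 0:pt, 3:pt, 4:pt, 9:pt, 11:pt, 13:F, 14:F, 15:pt, 16:pt, 17:pt, 18:F, 19:F, 20:F, 21:F edges: (13,3,has); (13,4,has); (13,9,has); (14,0,has); (14,3,has); (14,11,has); (18,0,has); (18,15,has); (18,17,has); (19,4,has); (19,15,has); (19,16,has); (20,9,has); (20,16,has); (20,17,has); (21,15,has); (21,16,has); (21,17,has)
final:
nodes: 0:pt, 3:pt, 4:pt, 9:pt, 11:pt, 13:F, 14:F, 15:pt, 16:pt, 17:pt, 18:F, 19:F, 20:F, 21:F
edges: (13,3,has); (13,4,has); (13,9,has); (14,0,has); (14,3,has); (14,11,has); (18,0,has); (18,15,has); (18,17,has); (19,4,has); (19,15,has); (19,16,has); (20,9,has); (20,16,has); (20,17,has); (21,15,has); (21,16,has); (21,17,has)


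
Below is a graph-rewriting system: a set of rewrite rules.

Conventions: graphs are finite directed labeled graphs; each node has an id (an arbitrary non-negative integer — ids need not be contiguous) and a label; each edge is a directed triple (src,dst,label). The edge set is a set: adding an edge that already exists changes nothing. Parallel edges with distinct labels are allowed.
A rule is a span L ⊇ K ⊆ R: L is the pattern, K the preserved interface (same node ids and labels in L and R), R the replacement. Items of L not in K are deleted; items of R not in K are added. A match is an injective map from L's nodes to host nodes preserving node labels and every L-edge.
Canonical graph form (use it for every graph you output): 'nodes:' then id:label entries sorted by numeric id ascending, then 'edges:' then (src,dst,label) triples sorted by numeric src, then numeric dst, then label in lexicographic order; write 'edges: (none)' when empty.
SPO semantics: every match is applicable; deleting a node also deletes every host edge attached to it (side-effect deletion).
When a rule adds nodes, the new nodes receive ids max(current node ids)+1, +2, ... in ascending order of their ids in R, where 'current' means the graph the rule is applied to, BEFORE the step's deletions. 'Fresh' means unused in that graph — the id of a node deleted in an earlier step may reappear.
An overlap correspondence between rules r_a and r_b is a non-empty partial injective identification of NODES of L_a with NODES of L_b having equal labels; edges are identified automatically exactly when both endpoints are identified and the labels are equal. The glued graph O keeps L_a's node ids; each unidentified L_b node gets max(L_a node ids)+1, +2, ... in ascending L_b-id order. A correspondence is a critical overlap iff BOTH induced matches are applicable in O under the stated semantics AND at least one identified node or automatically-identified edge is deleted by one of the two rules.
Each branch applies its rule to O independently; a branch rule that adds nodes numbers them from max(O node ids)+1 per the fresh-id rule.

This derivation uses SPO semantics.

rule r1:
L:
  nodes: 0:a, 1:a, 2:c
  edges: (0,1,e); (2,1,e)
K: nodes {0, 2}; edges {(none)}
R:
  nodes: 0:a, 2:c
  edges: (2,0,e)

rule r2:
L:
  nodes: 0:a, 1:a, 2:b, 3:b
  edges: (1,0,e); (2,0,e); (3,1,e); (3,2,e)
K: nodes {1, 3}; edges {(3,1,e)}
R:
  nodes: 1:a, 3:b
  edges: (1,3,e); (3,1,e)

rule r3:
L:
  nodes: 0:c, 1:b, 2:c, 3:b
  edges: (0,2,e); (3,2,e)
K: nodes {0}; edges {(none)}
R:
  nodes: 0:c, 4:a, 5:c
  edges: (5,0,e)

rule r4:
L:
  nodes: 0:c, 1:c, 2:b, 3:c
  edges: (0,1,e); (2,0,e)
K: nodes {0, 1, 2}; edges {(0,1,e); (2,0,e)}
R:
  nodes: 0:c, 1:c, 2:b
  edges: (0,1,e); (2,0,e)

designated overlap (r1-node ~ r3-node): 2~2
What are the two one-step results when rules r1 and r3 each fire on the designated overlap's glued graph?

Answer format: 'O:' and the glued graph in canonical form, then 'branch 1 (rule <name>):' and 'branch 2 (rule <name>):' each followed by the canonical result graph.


O:
nodes: 0:a, 1:a, 2:c, 3:c, 4:b, 5:b
edges: (0,1,e); (2,1,e); (3,2,e); (5,2,e)
branch 1 (rule r1):
nodes: 0:a, 2:c, 3:c, 4:b, 5:b
edges: (2,0,e); (3,2,e); (5,2,e)
branch 2 (rule r3):
nodes: 0:a, 1:a, 3:c, 6:a, 7:c
edges: (0,1,e); (7,3,e)


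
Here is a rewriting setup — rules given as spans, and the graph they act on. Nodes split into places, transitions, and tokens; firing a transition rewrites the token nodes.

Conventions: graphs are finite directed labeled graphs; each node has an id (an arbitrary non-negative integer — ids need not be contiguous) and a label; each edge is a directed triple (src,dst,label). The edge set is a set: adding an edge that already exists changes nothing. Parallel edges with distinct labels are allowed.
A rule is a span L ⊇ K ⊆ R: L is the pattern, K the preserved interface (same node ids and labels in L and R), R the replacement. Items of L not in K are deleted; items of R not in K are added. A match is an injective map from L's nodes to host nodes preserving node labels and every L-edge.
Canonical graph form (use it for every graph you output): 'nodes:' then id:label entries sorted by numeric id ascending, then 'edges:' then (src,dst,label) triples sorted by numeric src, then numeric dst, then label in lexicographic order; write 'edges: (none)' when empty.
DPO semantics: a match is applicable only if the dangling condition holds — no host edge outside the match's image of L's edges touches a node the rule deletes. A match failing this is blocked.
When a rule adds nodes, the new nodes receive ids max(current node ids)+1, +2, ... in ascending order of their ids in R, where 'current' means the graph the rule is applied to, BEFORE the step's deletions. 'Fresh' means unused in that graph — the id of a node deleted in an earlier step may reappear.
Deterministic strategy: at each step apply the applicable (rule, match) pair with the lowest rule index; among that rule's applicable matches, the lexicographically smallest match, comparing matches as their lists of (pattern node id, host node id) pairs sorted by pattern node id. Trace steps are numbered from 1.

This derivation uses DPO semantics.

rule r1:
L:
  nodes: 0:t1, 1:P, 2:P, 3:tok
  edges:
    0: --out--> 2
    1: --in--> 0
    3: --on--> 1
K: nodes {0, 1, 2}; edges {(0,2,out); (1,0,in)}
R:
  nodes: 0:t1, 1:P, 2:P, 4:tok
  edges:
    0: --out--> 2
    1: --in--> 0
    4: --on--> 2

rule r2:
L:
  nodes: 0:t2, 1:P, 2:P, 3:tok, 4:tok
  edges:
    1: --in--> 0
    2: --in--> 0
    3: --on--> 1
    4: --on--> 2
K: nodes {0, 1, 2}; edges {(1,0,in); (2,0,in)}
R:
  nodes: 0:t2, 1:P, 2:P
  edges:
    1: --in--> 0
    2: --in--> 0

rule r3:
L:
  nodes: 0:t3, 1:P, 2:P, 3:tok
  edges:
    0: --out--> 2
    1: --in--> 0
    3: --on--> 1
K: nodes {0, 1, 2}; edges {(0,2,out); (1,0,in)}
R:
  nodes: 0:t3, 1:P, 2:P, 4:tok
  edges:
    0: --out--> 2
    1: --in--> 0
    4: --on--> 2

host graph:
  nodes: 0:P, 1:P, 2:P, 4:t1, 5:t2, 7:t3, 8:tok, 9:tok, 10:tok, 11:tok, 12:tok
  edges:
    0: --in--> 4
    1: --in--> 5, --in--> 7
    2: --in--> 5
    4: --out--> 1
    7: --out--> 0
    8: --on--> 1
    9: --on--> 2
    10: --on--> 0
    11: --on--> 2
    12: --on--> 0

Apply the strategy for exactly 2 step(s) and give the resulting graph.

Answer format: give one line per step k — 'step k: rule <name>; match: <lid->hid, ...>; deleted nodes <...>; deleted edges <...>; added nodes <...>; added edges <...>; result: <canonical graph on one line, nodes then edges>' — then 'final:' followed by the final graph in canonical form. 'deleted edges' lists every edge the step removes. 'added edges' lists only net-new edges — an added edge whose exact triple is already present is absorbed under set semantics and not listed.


step 1: rule r1; match: 0->4, 1->0, 2->1, 3->10; deleted nodes 10; deleted edges (10,0,on); added nodes 13; added edges (13,1,on); result: nodes: 0:P, 1:P, 2:P, 4:t1, 5:t2, 7:t3, 8:tok, 9:tok, 11:tok, 12:tok, 13:tok edges: (0,4,in); (1,5,in); (1,7,in); (2,5,in); (4,1,out); (7,0,out); (8,1,on); (9,2,on); (11,2,on); (12,0,on); (13,1,on)
step 2: rule r1; match: 0->4, 1->0, 2->1, 3->12; deleted nodes 12; deleted edges (12,0,on); added nodes 14; added edges (14,1,on); result: nodes: 0:P, 1:P, 2:P, 4:t1, 5:t2, 7:t3, 8:tok, 9:tok, 11:tok, 13:tok, 14:tok edges: (0,4,in); (1,5,in); (1,7,in); (2,5,in); (4,1,out); (7,0,out); (8,1,on); (9,2,on); (11,2,on); (13,1,on); (14,1,on)
final:
nodes: 0:P, 1:P, 2:P, 4:t1, 5:t2, 7:t3, 8:tok, 9:tok, 11:tok, 13:tok, 14:tok
edges: (0,4,in); (1,5,in); (1,7,in); (2,5,in); (4,1,out); (7,0,out); (8,1,on); (9,2,on); (11,2,on); (13,1,on); (14,1,on)


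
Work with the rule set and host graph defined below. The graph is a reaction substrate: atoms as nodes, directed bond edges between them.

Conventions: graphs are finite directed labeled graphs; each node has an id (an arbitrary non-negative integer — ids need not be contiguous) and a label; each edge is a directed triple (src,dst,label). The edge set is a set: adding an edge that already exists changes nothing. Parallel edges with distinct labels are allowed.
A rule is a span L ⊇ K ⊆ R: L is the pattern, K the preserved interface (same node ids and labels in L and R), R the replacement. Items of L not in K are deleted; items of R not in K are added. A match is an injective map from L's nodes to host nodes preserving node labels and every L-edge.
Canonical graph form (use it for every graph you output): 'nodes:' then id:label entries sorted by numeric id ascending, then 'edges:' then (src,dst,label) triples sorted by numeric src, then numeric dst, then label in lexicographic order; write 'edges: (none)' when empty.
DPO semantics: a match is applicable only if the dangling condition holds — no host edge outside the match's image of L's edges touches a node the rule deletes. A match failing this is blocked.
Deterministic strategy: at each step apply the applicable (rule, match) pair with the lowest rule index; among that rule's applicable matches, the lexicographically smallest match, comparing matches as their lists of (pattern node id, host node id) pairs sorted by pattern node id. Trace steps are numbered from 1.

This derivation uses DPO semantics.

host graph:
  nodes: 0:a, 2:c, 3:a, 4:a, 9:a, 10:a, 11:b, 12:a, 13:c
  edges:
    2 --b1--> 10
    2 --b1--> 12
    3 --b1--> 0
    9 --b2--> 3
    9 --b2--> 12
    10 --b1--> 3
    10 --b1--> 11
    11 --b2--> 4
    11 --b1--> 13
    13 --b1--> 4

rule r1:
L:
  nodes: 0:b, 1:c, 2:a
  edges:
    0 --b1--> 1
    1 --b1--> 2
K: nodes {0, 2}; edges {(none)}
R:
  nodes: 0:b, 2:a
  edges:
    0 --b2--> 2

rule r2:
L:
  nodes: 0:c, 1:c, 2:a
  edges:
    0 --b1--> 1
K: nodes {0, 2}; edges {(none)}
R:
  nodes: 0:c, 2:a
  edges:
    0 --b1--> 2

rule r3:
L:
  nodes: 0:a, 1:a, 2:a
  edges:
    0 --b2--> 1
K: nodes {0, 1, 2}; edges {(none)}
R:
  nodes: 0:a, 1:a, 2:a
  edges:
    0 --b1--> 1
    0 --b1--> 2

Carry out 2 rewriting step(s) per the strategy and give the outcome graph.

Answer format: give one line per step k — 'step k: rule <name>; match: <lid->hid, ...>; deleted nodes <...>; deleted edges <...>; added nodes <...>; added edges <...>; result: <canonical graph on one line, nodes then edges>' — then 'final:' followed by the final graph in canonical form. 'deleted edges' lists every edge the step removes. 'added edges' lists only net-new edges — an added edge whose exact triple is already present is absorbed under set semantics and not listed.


step 1: rule r1; match: 0->11, 1->13, 2->4; deleted nodes 13; deleted edges (11,13,b1); (13,4,b1); added nodes (none); added edges (none); result: nodes: 0:a, 2:c, 3:a, 4:a, 9:a, 10:a, 11:b, 12:a edges: (2,10,b1); (2,12,b1); (3,0,b1); (9,3,b2); (9,12,b2); (10,3,b1); (10,11,b1); (11,4,b2)
step 2: rule r3; match: 0->9, 1->3, 2->0; deleted nodes (none); deleted edges (9,3,b2); added nodes (none); added edges (9,0,b1); (9,3,b1); result: nodes: 0:a, 2:c, 3:a, 4:a, 9:a, 10:a, 11:b, 12:a edges: (2,10,b1); (2,12,b1); (3,0,b1); (9,0,b1); (9,3,b1); (9,12,b2); (10,3,b1); (10,11,b1); (11,4,b2)
final:
nodes: 0:a, 2:c, 3:a, 4:a, 9:a, 10:a, 11:b, 12:a
edges: (2,10,b1); (2,12,b1); (3,0,b1); (9,0,b1); (9,3,b1); (9,12,b2); (10,3,b1); (10,11,b1); (11,4,b2)


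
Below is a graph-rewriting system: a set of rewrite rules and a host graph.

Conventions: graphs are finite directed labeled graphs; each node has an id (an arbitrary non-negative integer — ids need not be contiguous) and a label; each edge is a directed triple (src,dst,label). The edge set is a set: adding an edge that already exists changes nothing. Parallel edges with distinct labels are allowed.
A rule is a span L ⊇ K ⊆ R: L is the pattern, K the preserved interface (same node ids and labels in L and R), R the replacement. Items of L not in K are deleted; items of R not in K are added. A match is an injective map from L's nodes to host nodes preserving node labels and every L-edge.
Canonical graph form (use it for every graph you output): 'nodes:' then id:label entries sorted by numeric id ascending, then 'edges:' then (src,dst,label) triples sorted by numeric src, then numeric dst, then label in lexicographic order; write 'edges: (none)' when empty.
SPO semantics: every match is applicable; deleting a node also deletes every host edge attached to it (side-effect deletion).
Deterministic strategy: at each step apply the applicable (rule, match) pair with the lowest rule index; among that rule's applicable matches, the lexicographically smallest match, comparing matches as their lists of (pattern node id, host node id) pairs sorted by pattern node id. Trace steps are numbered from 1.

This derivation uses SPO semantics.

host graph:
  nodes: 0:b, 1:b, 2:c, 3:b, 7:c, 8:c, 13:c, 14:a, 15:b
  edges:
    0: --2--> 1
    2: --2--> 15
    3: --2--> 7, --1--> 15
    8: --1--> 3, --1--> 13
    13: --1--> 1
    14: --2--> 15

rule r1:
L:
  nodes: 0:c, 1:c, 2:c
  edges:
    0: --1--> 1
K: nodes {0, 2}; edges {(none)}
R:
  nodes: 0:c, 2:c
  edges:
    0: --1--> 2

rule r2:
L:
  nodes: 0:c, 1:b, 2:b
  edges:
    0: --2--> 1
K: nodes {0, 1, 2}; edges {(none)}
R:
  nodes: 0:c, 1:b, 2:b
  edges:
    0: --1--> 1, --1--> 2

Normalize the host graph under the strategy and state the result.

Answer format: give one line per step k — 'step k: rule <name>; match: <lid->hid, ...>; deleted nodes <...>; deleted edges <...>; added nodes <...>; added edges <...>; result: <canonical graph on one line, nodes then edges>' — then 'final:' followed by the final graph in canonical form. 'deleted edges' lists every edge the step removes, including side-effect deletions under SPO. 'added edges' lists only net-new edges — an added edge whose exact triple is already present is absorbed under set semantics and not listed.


step 1: rule r1; match: 0->8, 1->13, 2->2; deleted nodes 13; deleted edges (8,13,1); (13,1,1); added nodes (none); added edges (8,2,1); result: nodes: 0:b, 1:b, 2:c, 3:b, 7:c, 8:c, 14:a, 15:b edges: (0,1,2); (2,15,2); (3,7,2); (3,15,1); (8,2,1); (8,3,1); (14,15,2)
step 2: rule r1; match: 0->8, 1->2, 2->7; deleted nodes 2; deleted edges (2,15,2); (8,2,1); added nodes (none); added edges (8,7,1); result: nodes: 0:b, 1:b, 3:b, 7:c, 8:c, 14:a, 15:b edges: (0,1,2); (3,7,2); (3,15,1); (8,3,1); (8,7,1); (14,15,2)
final:
nodes: 0:b, 1:b, 3:b, 7:c, 8:c, 14:a, 15:b
edges: (0,1,2); (3,7,2); (3,15,1); (8,3,1); (8,7,1); (14,15,2)
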